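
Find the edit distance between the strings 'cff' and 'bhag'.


Building DP table for s1='cff' (len 3) and s2='bhag' (len 4):
       b  h  a  g
    0  1  2  3  4
  c 1  1  2  3  4
  f 2  2  2  3  4
  f 3  3  3  3  4
Edit distance = dp[3][4] = 4

4


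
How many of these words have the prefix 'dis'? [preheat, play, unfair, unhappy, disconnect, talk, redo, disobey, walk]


Checking each word for prefix 'dis':
  'preheat' -> no (count: 0)
  'play' -> no (count: 0)
  'unfair' -> no (count: 0)
  'unhappy' -> no (count: 0)
  'disconnect' -> YES, starts with 'dis' (count: 1)
  'talk' -> no (count: 1)
  'redo' -> no (count: 1)
  'disobey' -> YES, starts with 'dis' (count: 2)
  'walk' -> no (count: 2)
Total with prefix 'dis': 2

2


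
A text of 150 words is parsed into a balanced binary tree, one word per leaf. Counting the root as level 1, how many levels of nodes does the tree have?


In a balanced binary tree with n leaves the deepest leaf is ceil(log2(n)) edges below the root,
so counting node levels inclusive of root and leaves gives ceil(log2(n)) + 1 levels.
log2(150) = 7.2288
ceil(7.2288) = 8
levels = 8 + 1 = 9

9


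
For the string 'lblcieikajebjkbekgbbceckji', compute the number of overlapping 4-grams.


String 'lblcieikajebjkbekgbbceckji' has length L = 26.
Number of overlapping n-grams = L - n + 1
Substituting: 26 - 4 + 1 = 23

23


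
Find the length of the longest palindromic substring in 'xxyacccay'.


Scanning 'xxyacccay' for palindromic substrings.
Substring at positions 2-8: 'yacccay'.
Check: reverse('yacccay') = 'yacccay' -> palindrome confirmed.
Neighbouring characters ('x' / '-') break symmetry, so it cannot extend further.
No longer palindromic substring exists; longest length = 7

7


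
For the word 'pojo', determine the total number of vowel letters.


Scanning each character of 'pojo':
  Position 1: 'p' -> consonant (running count: 0)
  Position 2: 'o' -> vowel (running count: 1)
  Position 3: 'j' -> consonant (running count: 1)
  Position 4: 'o' -> vowel (running count: 2)
Total vowels: 2

2


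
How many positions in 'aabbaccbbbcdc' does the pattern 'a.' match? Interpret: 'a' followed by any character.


Pattern: a. means 'a' followed by any character.
Scanning 'aabbaccbbbcdc' position-by-position:
  Pos 0: window 'aa' -> MATCH
  Pos 1: window 'ab' -> MATCH
  Pos 2: window 'bb' -> no
  Pos 3: window 'ba' -> no
  Pos 4: window 'ac' -> MATCH
  Pos 5: window 'cc' -> no
  Pos 6: window 'cb' -> no
  Pos 7: window 'bb' -> no
  Pos 8: window 'bb' -> no
  Pos 9: window 'bc' -> no
  Pos 10: window 'cd' -> no
  Pos 11: window 'dc' -> no
  Pos 12: window 'c' -> no
Total matches: 3

3


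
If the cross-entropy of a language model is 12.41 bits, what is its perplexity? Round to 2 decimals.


Perplexity formula: PP = 2^H
H = 12.41
PP = 2^12.41
Decompose: 2^12.41 = 2^12 * 2^0.41
2^12 = 4096, 2^0.41 ~ 1.3286858
PP ~ 4096 * 1.3286858 = 5442.2970368
Rounded to 2 decimals: 5442.30

5442.30


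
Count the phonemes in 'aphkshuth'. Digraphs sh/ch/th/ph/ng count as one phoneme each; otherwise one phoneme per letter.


Parsing 'aphkshuth' greedily, digraphs first:
  'a' -> vowel phoneme (phonemes so far: 1)
  'ph' -> digraph (1 consonant phoneme) (phonemes so far: 2)
  'k' -> consonant phoneme (phonemes so far: 3)
  'sh' -> digraph (1 consonant phoneme) (phonemes so far: 4)
  'u' -> vowel phoneme (phonemes so far: 5)
  'th' -> digraph (1 consonant phoneme) (phonemes so far: 6)
Total phonemes: 6

6


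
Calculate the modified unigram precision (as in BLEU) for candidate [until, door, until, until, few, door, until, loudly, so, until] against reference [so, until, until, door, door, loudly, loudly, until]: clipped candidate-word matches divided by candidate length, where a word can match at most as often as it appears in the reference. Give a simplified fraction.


Reference word counts: {'door': 2, 'loudly': 2, 'so': 1, 'until': 3}
Checking each candidate word (with clipping):
  'until' -> in reference (ref count 3, used 1/3) -> match (matches: 1)
  'door' -> in reference (ref count 2, used 1/2) -> match (matches: 2)
  'until' -> in reference (ref count 3, used 2/3) -> match (matches: 3)
  'until' -> in reference (ref count 3, used 3/3) -> match (matches: 4)
  'few' -> not in reference -> no match (matches: 4)
  'door' -> in reference (ref count 2, used 2/2) -> match (matches: 5)
  'until' -> ref count 3 already used up (3/3) -> clipped, no match (matches: 5)
  'loudly' -> in reference (ref count 2, used 1/2) -> match (matches: 6)
  'so' -> in reference (ref count 1, used 1/1) -> match (matches: 7)
  'until' -> ref count 3 already used up (3/3) -> clipped, no match (matches: 7)
Clipped matches: 7, Candidate length: 10
Precision = 7/10

7/10


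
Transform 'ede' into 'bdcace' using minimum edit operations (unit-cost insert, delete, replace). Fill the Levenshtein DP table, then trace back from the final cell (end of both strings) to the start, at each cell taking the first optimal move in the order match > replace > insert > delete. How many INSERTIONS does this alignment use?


Edit distance = 4. Backtracking from cell (3, 6) with preference match > replace > insert > delete,
then listing the resulting alignment 'ede' -> 'bdcace' left to right:
  Step 1: replace e->b
  Step 2: keep 'd'
  Step 3: insert 'c' [insertion #1]
  Step 4: insert 'a' [insertion #2]
  Step 5: insert 'c' [insertion #3]
  Step 6: keep 'e'
Total insertions: 3

3


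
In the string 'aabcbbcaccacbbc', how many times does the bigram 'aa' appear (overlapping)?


Scanning 'aabcbbcaccacbbc' for bigram 'aa':
  Position 0: 'aa' -> MATCH
  Position 1: 'ab' -> no
  Position 2: 'bc' -> no
  Position 3: 'cb' -> no
  Position 4: 'bb' -> no
  Position 5: 'bc' -> no
  Position 6: 'ca' -> no
  Position 7: 'ac' -> no
  Position 8: 'cc' -> no
  Position 9: 'ca' -> no
  Position 10: 'ac' -> no
  Position 11: 'cb' -> no
  Position 12: 'bb' -> no
  Position 13: 'bc' -> no
Total matches: 1

1


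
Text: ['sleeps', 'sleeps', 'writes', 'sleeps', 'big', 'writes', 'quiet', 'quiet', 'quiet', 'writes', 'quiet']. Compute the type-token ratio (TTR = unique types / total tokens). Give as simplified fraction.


Tokens: 11
Unique types: ('big', 'quiet', 'sleeps', 'writes') = 4
TTR = 4/11
Already in lowest terms.

4/11


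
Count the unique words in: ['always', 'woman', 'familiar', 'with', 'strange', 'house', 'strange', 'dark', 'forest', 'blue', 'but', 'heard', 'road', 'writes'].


Listing all tokens and tracking unique types:
  Token 1: 'always' -> NEW (unique so far: 1)
  Token 2: 'woman' -> NEW (unique so far: 2)
  Token 3: 'familiar' -> NEW (unique so far: 3)
  Token 4: 'with' -> NEW (unique so far: 4)
  Token 5: 'strange' -> NEW (unique so far: 5)
  Token 6: 'house' -> NEW (unique so far: 6)
  Token 7: 'strange' -> duplicate (unique so far: 6)
  Token 8: 'dark' -> NEW (unique so far: 7)
  Token 9: 'forest' -> NEW (unique so far: 8)
  Token 10: 'blue' -> NEW (unique so far: 9)
  Token 11: 'but' -> NEW (unique so far: 10)
  Token 12: 'heard' -> NEW (unique so far: 11)
  Token 13: 'road' -> NEW (unique so far: 12)
  Token 14: 'writes' -> NEW (unique so far: 13)
Unique types: ('always', 'blue', 'but', 'dark', 'familiar', 'forest', 'heard', 'house', 'road', 'strange', 'with', 'woman', 'writes')
Vocabulary size: 13

13


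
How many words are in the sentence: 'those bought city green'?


Counting words by splitting on spaces:
  Word 1: 'those'
  Word 2: 'bought'
  Word 3: 'city'
  Word 4: 'green'
Total words: 4

4


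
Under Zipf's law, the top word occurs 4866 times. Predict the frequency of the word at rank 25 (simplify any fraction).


Zipf's law: freq(rank) = f1 / rank
f1 = 4866, rank = 25
freq = 4866 / 25
GCD(4866, 25) = 1
Simplified: 4866/25

4866/25


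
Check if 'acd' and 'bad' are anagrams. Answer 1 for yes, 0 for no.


Sort characters of 'acd': 'acd'
Sort characters of 'bad': 'abd'
Sorted forms differ -> they are NOT anagrams
Result: 0

0


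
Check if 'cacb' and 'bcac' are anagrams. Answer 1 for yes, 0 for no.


Sort characters of 'cacb': 'abcc'
Sort characters of 'bcac': 'abcc'
Sorted forms match -> they ARE anagrams
Result: 1

1


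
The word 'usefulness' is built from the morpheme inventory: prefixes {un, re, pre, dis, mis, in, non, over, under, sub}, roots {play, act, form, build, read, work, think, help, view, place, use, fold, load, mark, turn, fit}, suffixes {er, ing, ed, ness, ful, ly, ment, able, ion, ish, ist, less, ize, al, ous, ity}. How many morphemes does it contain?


Segmenting 'usefulness' against the inventory:
  'use' -> root (morpheme 1)
  'ful' -> suffix (morpheme 2)
  'ness' -> suffix (morpheme 3)
Total morphemes: 3

3


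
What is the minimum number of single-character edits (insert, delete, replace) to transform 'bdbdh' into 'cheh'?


Building DP table for s1='bdbdh' (len 5) and s2='cheh' (len 4):
       c  h  e  h
    0  1  2  3  4
  b 1  1  2  3  4
  d 2  2  2  3  4
  b 3  3  3  3  4
  d 4  4  4  4  4
  h 5  5  4  5  4
Edit distance = dp[5][4] = 4

4


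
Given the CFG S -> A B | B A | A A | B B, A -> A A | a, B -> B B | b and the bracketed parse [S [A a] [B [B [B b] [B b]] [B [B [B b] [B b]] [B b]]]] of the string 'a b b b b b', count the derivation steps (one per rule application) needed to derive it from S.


Every bracketed nonterminal node [X ...] in the tree is produced by exactly one rule application.
Reading the tree off as a leftmost derivation:
  Step 1: S  =>  A B   (applied S -> A B)
  Step 2: A B  =>  a B   (applied A -> a)
  Step 3: a B  =>  a B B   (applied B -> B B)
  Step 4: a B B  =>  a B B B   (applied B -> B B)
  Step 5: a B B B  =>  a b B B   (applied B -> b)
  Step 6: a b B B  =>  a b b B   (applied B -> b)
  Step 7: a b b B  =>  a b b B B   (applied B -> B B)
  Step 8: a b b B B  =>  a b b B B B   (applied B -> B B)
  Step 9: a b b B B B  =>  a b b b B B   (applied B -> b)
  Step 10: a b b b B B  =>  a b b b b B   (applied B -> b)
  Step 11: a b b b b B  =>  a b b b b b   (applied B -> b)
Final yield: a b b b b b
Total rewrite steps: 11

11


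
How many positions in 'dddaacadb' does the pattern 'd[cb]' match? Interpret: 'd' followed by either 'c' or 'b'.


Pattern: d[cb] means 'd' followed by either 'c' or 'b'.
Scanning 'dddaacadb' position-by-position:
  Pos 0: window 'dd' -> no
  Pos 1: window 'dd' -> no
  Pos 2: window 'da' -> no
  Pos 3: window 'aa' -> no
  Pos 4: window 'ac' -> no
  Pos 5: window 'ca' -> no
  Pos 6: window 'ad' -> no
  Pos 7: window 'db' -> MATCH
  Pos 8: window 'b' -> no
Total matches: 1

1


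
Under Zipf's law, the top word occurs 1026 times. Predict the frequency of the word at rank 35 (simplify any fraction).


Zipf's law: freq(rank) = f1 / rank
f1 = 1026, rank = 35
freq = 1026 / 35
GCD(1026, 35) = 1
Simplified: 1026/35

1026/35


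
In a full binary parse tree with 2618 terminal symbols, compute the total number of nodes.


Leaf nodes (terminals): 2618
Internal nodes = n - 1 = 2618 - 1 = 2617
Total = leaves + internal = 2618 + 2617 = 5235

5235


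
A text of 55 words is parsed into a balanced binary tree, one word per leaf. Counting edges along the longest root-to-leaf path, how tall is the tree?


In a balanced binary tree with n leaves the deepest leaf is ceil(log2(n)) edges below the root.
log2(55) = 5.7814
ceil(5.7814) = 6
height (edges) = 6

6


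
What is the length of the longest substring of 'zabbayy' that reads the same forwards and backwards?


Scanning 'zabbayy' for palindromic substrings.
Substring at positions 1-4: 'abba'.
Check: reverse('abba') = 'abba' -> palindrome confirmed.
Neighbouring characters ('z' / 'y') break symmetry, so it cannot extend further.
No longer palindromic substring exists; longest length = 4

4


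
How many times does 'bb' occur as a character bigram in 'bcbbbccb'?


Scanning 'bcbbbccb' for bigram 'bb':
  Position 0: 'bc' -> no
  Position 1: 'cb' -> no
  Position 2: 'bb' -> MATCH
  Position 3: 'bb' -> MATCH
  Position 4: 'bc' -> no
  Position 5: 'cc' -> no
  Position 6: 'cb' -> no
Total matches: 2

2


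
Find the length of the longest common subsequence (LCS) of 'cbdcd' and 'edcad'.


DP table for LCS of 'cbdcd' and 'edcad':
       e  d  c  a  d
    0  0  0  0  0  0
  c 0  0  0  1  1  1
  b 0  0  0  1  1  1
  d 0  0  1  1  1  2
  c 0  0  1  2  2  2
  d 0  0  1  2  2  3
LCS: 'dcd'
LCS length = 3

3


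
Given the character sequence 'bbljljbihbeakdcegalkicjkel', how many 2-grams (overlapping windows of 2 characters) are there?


String 'bbljljbihbeakdcegalkicjkel' has length L = 26.
Number of overlapping n-grams = L - n + 1
Substituting: 26 - 2 + 1 = 25

25


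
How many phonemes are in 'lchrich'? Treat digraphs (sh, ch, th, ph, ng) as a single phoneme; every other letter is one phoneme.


Parsing 'lchrich' greedily, digraphs first:
  'l' -> consonant phoneme (phonemes so far: 1)
  'ch' -> digraph (1 consonant phoneme) (phonemes so far: 2)
  'r' -> consonant phoneme (phonemes so far: 3)
  'i' -> vowel phoneme (phonemes so far: 4)
  'ch' -> digraph (1 consonant phoneme) (phonemes so far: 5)
Total phonemes: 5

5


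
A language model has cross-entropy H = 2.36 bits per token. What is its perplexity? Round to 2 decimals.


Perplexity formula: PP = 2^H
H = 2.36
PP = 2^2.36
Decompose: 2^2.36 = 2^2 * 2^0.36
2^2 = 4, 2^0.36 ~ 1.2834259
PP ~ 4 * 1.2834259 = 5.1337036
Rounded to 2 decimals: 5.13

5.13


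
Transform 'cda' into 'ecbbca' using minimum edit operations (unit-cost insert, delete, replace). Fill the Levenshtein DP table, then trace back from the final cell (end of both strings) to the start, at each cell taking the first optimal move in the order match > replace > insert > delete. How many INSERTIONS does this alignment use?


Edit distance = 4. Backtracking from cell (3, 6) with preference match > replace > insert > delete,
then listing the resulting alignment 'cda' -> 'ecbbca' left to right:
  Step 1: insert 'e' [insertion #1]
  Step 2: keep 'c'
  Step 3: insert 'b' [insertion #2]
  Step 4: insert 'b' [insertion #3]
  Step 5: replace d->c
  Step 6: keep 'a'
Total insertions: 3

3


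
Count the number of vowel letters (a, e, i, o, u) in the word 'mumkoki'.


Scanning each character of 'mumkoki':
  Position 1: 'm' -> consonant (running count: 0)
  Position 2: 'u' -> vowel (running count: 1)
  Position 3: 'm' -> consonant (running count: 1)
  Position 4: 'k' -> consonant (running count: 1)
  Position 5: 'o' -> vowel (running count: 2)
  Position 6: 'k' -> consonant (running count: 2)
  Position 7: 'i' -> vowel (running count: 3)
Total vowels: 3

3


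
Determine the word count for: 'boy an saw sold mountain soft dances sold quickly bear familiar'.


Counting words by splitting on spaces:
  Word 1: 'boy'
  Word 2: 'an'
  Word 3: 'saw'
  Word 4: 'sold'
  Word 5: 'mountain'
  Word 6: 'soft'
  Word 7: 'dances'
  Word 8: 'sold'
  Word 9: 'quickly'
  Word 10: 'bear'
  Word 11: 'familiar'
Total words: 11

11


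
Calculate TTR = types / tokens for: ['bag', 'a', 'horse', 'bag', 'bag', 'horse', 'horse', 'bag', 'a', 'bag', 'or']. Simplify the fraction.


Tokens: 11
Unique types: ('a', 'bag', 'horse', 'or') = 4
TTR = 4/11
Already in lowest terms.

4/11


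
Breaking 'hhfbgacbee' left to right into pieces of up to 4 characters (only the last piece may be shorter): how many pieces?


'hhfbgacbee' has 10 characters.
Chunking with max size 4:
  Chunk 1: 'hhfb' (positions 0-3)
  Chunk 2: 'gacb' (positions 4-7)
  Chunk 3: 'ee' (positions 8-9)
Total chunks: ceil(10 / 4) = 3

3


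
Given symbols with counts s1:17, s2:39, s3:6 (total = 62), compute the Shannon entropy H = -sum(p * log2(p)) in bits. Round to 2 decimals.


Computing entropy H = -sum(p_i * log2(p_i)):
  s1: p = 17/62 = 0.2742, -p*log2(p) = 0.5118
  s2: p = 39/62 = 0.6290, -p*log2(p) = 0.4207
  s3: p = 6/62 = 0.0968, -p*log2(p) = 0.3261
H = sum of terms = 1.2586
Rounded to 2 decimals: 1.26

1.26


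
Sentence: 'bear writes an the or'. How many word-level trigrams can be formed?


Word trigrams from [5] words:
  Trigram 1: (bear writes an)
  Trigram 2: (writes an the)
  Trigram 3: (an the or)
Total word trigrams: 5 - 2 = 3

3


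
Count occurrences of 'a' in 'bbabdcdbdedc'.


Scanning 'bbabdcdbdedc' for 'a':
  Position 2: 'a' -> MATCH (count: 1)
Total occurrences of 'a': 1

1


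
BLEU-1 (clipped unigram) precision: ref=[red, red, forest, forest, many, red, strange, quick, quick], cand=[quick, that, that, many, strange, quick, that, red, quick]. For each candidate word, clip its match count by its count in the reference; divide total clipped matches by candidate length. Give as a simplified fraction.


Reference word counts: {'forest': 2, 'many': 1, 'quick': 2, 'red': 3, 'strange': 1}
Checking each candidate word (with clipping):
  'quick' -> in reference (ref count 2, used 1/2) -> match (matches: 1)
  'that' -> not in reference -> no match (matches: 1)
  'that' -> not in reference -> no match (matches: 1)
  'many' -> in reference (ref count 1, used 1/1) -> match (matches: 2)
  'strange' -> in reference (ref count 1, used 1/1) -> match (matches: 3)
  'quick' -> in reference (ref count 2, used 2/2) -> match (matches: 4)
  'that' -> not in reference -> no match (matches: 4)
  'red' -> in reference (ref count 3, used 1/3) -> match (matches: 5)
  'quick' -> ref count 2 already used up (2/2) -> clipped, no match (matches: 5)
Clipped matches: 5, Candidate length: 9
Precision = 5/9

5/9


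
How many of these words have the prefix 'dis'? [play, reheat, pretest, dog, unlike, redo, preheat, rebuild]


Checking each word for prefix 'dis':
  'play' -> no (count: 0)
  'reheat' -> no (count: 0)
  'pretest' -> no (count: 0)
  'dog' -> no (count: 0)
  'unlike' -> no (count: 0)
  'redo' -> no (count: 0)
  'preheat' -> no (count: 0)
  'rebuild' -> no (count: 0)
Total with prefix 'dis': 0

0


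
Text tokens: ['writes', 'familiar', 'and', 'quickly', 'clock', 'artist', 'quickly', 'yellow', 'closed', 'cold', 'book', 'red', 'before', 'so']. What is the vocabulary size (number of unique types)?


Listing all tokens and tracking unique types:
  Token 1: 'writes' -> NEW (unique so far: 1)
  Token 2: 'familiar' -> NEW (unique so far: 2)
  Token 3: 'and' -> NEW (unique so far: 3)
  Token 4: 'quickly' -> NEW (unique so far: 4)
  Token 5: 'clock' -> NEW (unique so far: 5)
  Token 6: 'artist' -> NEW (unique so far: 6)
  Token 7: 'quickly' -> duplicate (unique so far: 6)
  Token 8: 'yellow' -> NEW (unique so far: 7)
  Token 9: 'closed' -> NEW (unique so far: 8)
  Token 10: 'cold' -> NEW (unique so far: 9)
  Token 11: 'book' -> NEW (unique so far: 10)
  Token 12: 'red' -> NEW (unique so far: 11)
  Token 13: 'before' -> NEW (unique so far: 12)
  Token 14: 'so' -> NEW (unique so far: 13)
Unique types: ('and', 'artist', 'before', 'book', 'clock', 'closed', 'cold', 'familiar', 'quickly', 'red', 'so', 'writes', 'yellow')
Vocabulary size: 13

13


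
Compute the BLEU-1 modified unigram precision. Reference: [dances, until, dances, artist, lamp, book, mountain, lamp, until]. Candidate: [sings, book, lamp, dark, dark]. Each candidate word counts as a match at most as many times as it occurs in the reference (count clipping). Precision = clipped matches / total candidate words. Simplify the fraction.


Reference word counts: {'artist': 1, 'book': 1, 'dances': 2, 'lamp': 2, 'mountain': 1, 'until': 2}
Checking each candidate word (with clipping):
  'sings' -> not in reference -> no match (matches: 0)
  'book' -> in reference (ref count 1, used 1/1) -> match (matches: 1)
  'lamp' -> in reference (ref count 2, used 1/2) -> match (matches: 2)
  'dark' -> not in reference -> no match (matches: 2)
  'dark' -> not in reference -> no match (matches: 2)
Clipped matches: 2, Candidate length: 5
Precision = 2/5

2/5


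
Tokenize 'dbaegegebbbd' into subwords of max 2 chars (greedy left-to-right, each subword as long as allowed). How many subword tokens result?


'dbaegegebbbd' has 12 characters.
Chunking with max size 2:
  Chunk 1: 'db' (positions 0-1)
  Chunk 2: 'ae' (positions 2-3)
  Chunk 3: 'ge' (positions 4-5)
  Chunk 4: 'ge' (positions 6-7)
  Chunk 5: 'bb' (positions 8-9)
  Chunk 6: 'bd' (positions 10-11)
Total chunks: ceil(12 / 2) = 6

6


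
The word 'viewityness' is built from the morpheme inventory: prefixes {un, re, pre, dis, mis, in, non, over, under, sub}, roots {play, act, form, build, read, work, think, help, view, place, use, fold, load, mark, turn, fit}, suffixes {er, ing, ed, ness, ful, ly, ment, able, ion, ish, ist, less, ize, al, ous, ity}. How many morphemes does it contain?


Segmenting 'viewityness' against the inventory:
  'view' -> root (morpheme 1)
  'ity' -> suffix (morpheme 2)
  'ness' -> suffix (morpheme 3)
Total morphemes: 3

3


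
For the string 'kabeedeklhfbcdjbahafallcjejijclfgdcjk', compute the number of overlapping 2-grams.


String 'kabeedeklhfbcdjbahafallcjejijclfgdcjk' has length L = 37.
Number of overlapping n-grams = L - n + 1
Substituting: 37 - 2 + 1 = 36

36


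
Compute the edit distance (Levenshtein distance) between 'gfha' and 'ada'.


Building DP table for s1='gfha' (len 4) and s2='ada' (len 3):
       a  d  a
    0  1  2  3
  g 1  1  2  3
  f 2  2  2  3
  h 3  3  3  3
  a 4  3  4  3
Edit distance = dp[4][3] = 3

3


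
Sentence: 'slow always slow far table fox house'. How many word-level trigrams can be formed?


Word trigrams from [7] words:
  Trigram 1: (slow always slow)
  Trigram 2: (always slow far)
  Trigram 3: (slow far table)
  Trigram 4: (far table fox)
  Trigram 5: (table fox house)
Total word trigrams: 7 - 2 = 5

5


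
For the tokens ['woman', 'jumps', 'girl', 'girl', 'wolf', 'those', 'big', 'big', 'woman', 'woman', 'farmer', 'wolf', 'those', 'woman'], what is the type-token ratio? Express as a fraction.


Tokens: 14
Unique types: ('big', 'farmer', 'girl', 'jumps', 'those', 'wolf', 'woman') = 7
TTR = 7/14
Simplify: divide both by 7 -> 1/2
TTR = 1/2

1/2


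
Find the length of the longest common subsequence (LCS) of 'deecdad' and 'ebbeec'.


DP table for LCS of 'deecdad' and 'ebbeec':
       e  b  b  e  e  c
    0  0  0  0  0  0  0
  d 0  0  0  0  0  0  0
  e 0  1  1  1  1  1  1
  e 0  1  1  1  2  2  2
  c 0  1  1  1  2  2  3
  d 0  1  1  1  2  2  3
  a 0  1  1  1  2  2  3
  d 0  1  1  1  2  2  3
LCS: 'eec'
LCS length = 3

3


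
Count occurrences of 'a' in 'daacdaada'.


Scanning 'daacdaada' for 'a':
  Position 1: 'a' -> MATCH (count: 1)
  Position 2: 'a' -> MATCH (count: 2)
  Position 5: 'a' -> MATCH (count: 3)
  Position 6: 'a' -> MATCH (count: 4)
  Position 8: 'a' -> MATCH (count: 5)
Total occurrences of 'a': 5

5


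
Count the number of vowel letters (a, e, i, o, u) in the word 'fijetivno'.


Scanning each character of 'fijetivno':
  Position 1: 'f' -> consonant (running count: 0)
  Position 2: 'i' -> vowel (running count: 1)
  Position 3: 'j' -> consonant (running count: 1)
  Position 4: 'e' -> vowel (running count: 2)
  Position 5: 't' -> consonant (running count: 2)
  Position 6: 'i' -> vowel (running count: 3)
  Position 7: 'v' -> consonant (running count: 3)
  Position 8: 'n' -> consonant (running count: 3)
  Position 9: 'o' -> vowel (running count: 4)
Total vowels: 4

4


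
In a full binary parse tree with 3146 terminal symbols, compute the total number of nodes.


Leaf nodes (terminals): 3146
Internal nodes = n - 1 = 3146 - 1 = 3145
Total = leaves + internal = 3146 + 3145 = 6291

6291


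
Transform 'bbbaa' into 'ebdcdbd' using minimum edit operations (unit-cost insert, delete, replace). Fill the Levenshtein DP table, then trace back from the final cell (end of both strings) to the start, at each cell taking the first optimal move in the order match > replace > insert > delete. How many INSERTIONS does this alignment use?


Edit distance = 6. Backtracking from cell (5, 7) with preference match > replace > insert > delete,
then listing the resulting alignment 'bbbaa' -> 'ebdcdbd' left to right:
  Step 1: insert 'e' [insertion #1]
  Step 2: keep 'b'
  Step 3: insert 'd' [insertion #2]
  Step 4: replace b->c
  Step 5: replace b->d
  Step 6: replace a->b
  Step 7: replace a->d
Total insertions: 2

2


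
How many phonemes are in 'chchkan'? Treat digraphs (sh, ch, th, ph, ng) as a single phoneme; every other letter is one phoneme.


Parsing 'chchkan' greedily, digraphs first:
  'ch' -> digraph (1 consonant phoneme) (phonemes so far: 1)
  'ch' -> digraph (1 consonant phoneme) (phonemes so far: 2)
  'k' -> consonant phoneme (phonemes so far: 3)
  'a' -> vowel phoneme (phonemes so far: 4)
  'n' -> consonant phoneme (phonemes so far: 5)
Total phonemes: 5

5


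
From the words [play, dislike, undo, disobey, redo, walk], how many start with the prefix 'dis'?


Checking each word for prefix 'dis':
  'play' -> no (count: 0)
  'dislike' -> YES, starts with 'dis' (count: 1)
  'undo' -> no (count: 1)
  'disobey' -> YES, starts with 'dis' (count: 2)
  'redo' -> no (count: 2)
  'walk' -> no (count: 2)
Total with prefix 'dis': 2

2


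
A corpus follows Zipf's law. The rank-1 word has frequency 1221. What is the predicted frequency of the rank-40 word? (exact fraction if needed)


Zipf's law: freq(rank) = f1 / rank
f1 = 1221, rank = 40
freq = 1221 / 40
GCD(1221, 40) = 1
Simplified: 1221/40

1221/40


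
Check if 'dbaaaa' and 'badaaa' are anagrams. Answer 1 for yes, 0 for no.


Sort characters of 'dbaaaa': 'aaaabd'
Sort characters of 'badaaa': 'aaaabd'
Sorted forms match -> they ARE anagrams
Result: 1

1


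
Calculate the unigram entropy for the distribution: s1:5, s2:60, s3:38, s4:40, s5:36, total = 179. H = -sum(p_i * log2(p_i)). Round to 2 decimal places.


Computing entropy H = -sum(p_i * log2(p_i)):
  s1: p = 5/179 = 0.0279, -p*log2(p) = 0.1442
  s2: p = 60/179 = 0.3352, -p*log2(p) = 0.5286
  s3: p = 38/179 = 0.2123, -p*log2(p) = 0.4747
  s4: p = 40/179 = 0.2235, -p*log2(p) = 0.4831
  s5: p = 36/179 = 0.2011, -p*log2(p) = 0.4654
H = sum of terms = 2.0960
Rounded to 2 decimals: 2.10

2.10


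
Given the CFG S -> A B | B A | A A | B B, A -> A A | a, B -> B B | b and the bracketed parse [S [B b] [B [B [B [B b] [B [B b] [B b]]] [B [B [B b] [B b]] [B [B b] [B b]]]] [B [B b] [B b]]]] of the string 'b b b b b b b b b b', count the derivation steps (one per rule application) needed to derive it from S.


Every bracketed nonterminal node [X ...] in the tree is produced by exactly one rule application.
Reading the tree off as a leftmost derivation:
  Step 1: S  =>  B B   (applied S -> B B)
  Step 2: B B  =>  b B   (applied B -> b)
  Step 3: b B  =>  b B B   (applied B -> B B)
  Step 4: b B B  =>  b B B B   (applied B -> B B)
  Step 5: b B B B  =>  b B B B B   (applied B -> B B)
  Step 6: b B B B B  =>  b b B B B   (applied B -> b)
  Step 7: b b B B B  =>  b b B B B B   (applied B -> B B)
  Step 8: b b B B B B  =>  b b b B B B   (applied B -> b)
  Step 9: b b b B B B  =>  b b b b B B   (applied B -> b)
  Step 10: b b b b B B  =>  b b b b B B B   (applied B -> B B)
  Step 11: b b b b B B B  =>  b b b b B B B B   (applied B -> B B)
  Step 12: b b b b B B B B  =>  b b b b b B B B   (applied B -> b)
  Step 13: b b b b b B B B  =>  b b b b b b B B   (applied B -> b)
  Step 14: b b b b b b B B  =>  b b b b b b B B B   (applied B -> B B)
  Step 15: b b b b b b B B B  =>  b b b b b b b B B   (applied B -> b)
  Step 16: b b b b b b b B B  =>  b b b b b b b b B   (applied B -> b)
  Step 17: b b b b b b b b B  =>  b b b b b b b b B B   (applied B -> B B)
  Step 18: b b b b b b b b B B  =>  b b b b b b b b b B   (applied B -> b)
  Step 19: b b b b b b b b b B  =>  b b b b b b b b b b   (applied B -> b)
Final yield: b b b b b b b b b b
Total rewrite steps: 19

19


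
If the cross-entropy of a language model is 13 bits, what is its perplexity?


Perplexity formula: PP = 2^H
H = 13
PP = 2^13
PP = 2^13 = 8192

8192


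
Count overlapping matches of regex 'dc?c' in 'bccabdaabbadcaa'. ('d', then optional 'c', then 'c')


Pattern: dc?c means 'd', then optional 'c', then 'c'.
Scanning 'bccabdaabbadcaa' position-by-position:
  Pos 0: window 'bcc' -> no
  Pos 1: window 'cca' -> no
  Pos 2: window 'cab' -> no
  Pos 3: window 'abd' -> no
  Pos 4: window 'bda' -> no
  Pos 5: window 'daa' -> no
  Pos 6: window 'aab' -> no
  Pos 7: window 'abb' -> no
  Pos 8: window 'bba' -> no
  Pos 9: window 'bad' -> no
  Pos 10: window 'adc' -> no
  Pos 11: window 'dca' -> MATCH
  Pos 12: window 'caa' -> no
  Pos 13: window 'aa' -> no
  Pos 14: window 'a' -> no
Total matches: 1

1


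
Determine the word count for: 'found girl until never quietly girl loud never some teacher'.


Counting words by splitting on spaces:
  Word 1: 'found'
  Word 2: 'girl'
  Word 3: 'until'
  Word 4: 'never'
  Word 5: 'quietly'
  Word 6: 'girl'
  Word 7: 'loud'
  Word 8: 'never'
  Word 9: 'some'
  Word 10: 'teacher'
Total words: 10

10


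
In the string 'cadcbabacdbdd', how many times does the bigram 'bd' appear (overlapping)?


Scanning 'cadcbabacdbdd' for bigram 'bd':
  Position 0: 'ca' -> no
  Position 1: 'ad' -> no
  Position 2: 'dc' -> no
  Position 3: 'cb' -> no
  Position 4: 'ba' -> no
  Position 5: 'ab' -> no
  Position 6: 'ba' -> no
  Position 7: 'ac' -> no
  Position 8: 'cd' -> no
  Position 9: 'db' -> no
  Position 10: 'bd' -> MATCH
  Position 11: 'dd' -> no
Total matches: 1

1


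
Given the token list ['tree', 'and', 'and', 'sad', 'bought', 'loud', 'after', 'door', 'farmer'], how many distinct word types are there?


Listing all tokens and tracking unique types:
  Token 1: 'tree' -> NEW (unique so far: 1)
  Token 2: 'and' -> NEW (unique so far: 2)
  Token 3: 'and' -> duplicate (unique so far: 2)
  Token 4: 'sad' -> NEW (unique so far: 3)
  Token 5: 'bought' -> NEW (unique so far: 4)
  Token 6: 'loud' -> NEW (unique so far: 5)
  Token 7: 'after' -> NEW (unique so far: 6)
  Token 8: 'door' -> NEW (unique so far: 7)
  Token 9: 'farmer' -> NEW (unique so far: 8)
Unique types: ('after', 'and', 'bought', 'door', 'farmer', 'loud', 'sad', 'tree')
Vocabulary size: 8

8


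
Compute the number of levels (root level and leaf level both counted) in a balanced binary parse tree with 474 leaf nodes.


In a balanced binary tree with n leaves the deepest leaf is ceil(log2(n)) edges below the root,
so counting node levels inclusive of root and leaves gives ceil(log2(n)) + 1 levels.
log2(474) = 8.8887
ceil(8.8887) = 9
levels = 9 + 1 = 10

10


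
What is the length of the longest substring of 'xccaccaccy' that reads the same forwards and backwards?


Scanning 'xccaccaccy' for palindromic substrings.
Substring at positions 1-8: 'ccaccacc'.
Check: reverse('ccaccacc') = 'ccaccacc' -> palindrome confirmed.
Neighbouring characters ('x' / 'y') break symmetry, so it cannot extend further.
No longer palindromic substring exists; longest length = 8

8


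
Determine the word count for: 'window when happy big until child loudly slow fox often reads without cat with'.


Counting words by splitting on spaces:
  Word 1: 'window'
  Word 2: 'when'
  Word 3: 'happy'
  Word 4: 'big'
  Word 5: 'until'
  Word 6: 'child'
  Word 7: 'loudly'
  Word 8: 'slow'
  Word 9: 'fox'
  Word 10: 'often'
  Word 11: 'reads'
  Word 12: 'without'
  Word 13: 'cat'
  Word 14: 'with'
Total words: 14

14


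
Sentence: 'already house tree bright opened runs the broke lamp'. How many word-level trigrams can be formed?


Word trigrams from [9] words:
  Trigram 1: (already house tree)
  Trigram 2: (house tree bright)
  Trigram 3: (tree bright opened)
  Trigram 4: (bright opened runs)
  Trigram 5: (opened runs the)
  Trigram 6: (runs the broke)
  Trigram 7: (the broke lamp)
Total word trigrams: 9 - 2 = 7

7


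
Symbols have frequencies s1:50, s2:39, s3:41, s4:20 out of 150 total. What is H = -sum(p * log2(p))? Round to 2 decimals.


Computing entropy H = -sum(p_i * log2(p_i)):
  s1: p = 50/150 = 0.3333, -p*log2(p) = 0.5283
  s2: p = 39/150 = 0.2600, -p*log2(p) = 0.5053
  s3: p = 41/150 = 0.2733, -p*log2(p) = 0.5115
  s4: p = 20/150 = 0.1333, -p*log2(p) = 0.3876
H = sum of terms = 1.9327
Rounded to 2 decimals: 1.93

1.93


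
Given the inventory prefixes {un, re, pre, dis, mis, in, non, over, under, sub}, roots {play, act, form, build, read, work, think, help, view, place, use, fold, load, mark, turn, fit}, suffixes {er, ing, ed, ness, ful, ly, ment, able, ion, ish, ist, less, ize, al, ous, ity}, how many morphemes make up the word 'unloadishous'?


Segmenting 'unloadishous' against the inventory:
  'un' -> prefix (morpheme 1)
  'load' -> root (morpheme 2)
  'ish' -> suffix (morpheme 3)
  'ous' -> suffix (morpheme 4)
Total morphemes: 4

4


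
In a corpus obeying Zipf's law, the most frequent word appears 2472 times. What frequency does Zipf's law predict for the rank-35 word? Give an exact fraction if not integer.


Zipf's law: freq(rank) = f1 / rank
f1 = 2472, rank = 35
freq = 2472 / 35
GCD(2472, 35) = 1
Simplified: 2472/35

2472/35


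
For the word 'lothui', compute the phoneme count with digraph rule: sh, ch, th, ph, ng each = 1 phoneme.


Parsing 'lothui' greedily, digraphs first:
  'l' -> consonant phoneme (phonemes so far: 1)
  'o' -> vowel phoneme (phonemes so far: 2)
  'th' -> digraph (1 consonant phoneme) (phonemes so far: 3)
  'u' -> vowel phoneme (phonemes so far: 4)
  'i' -> vowel phoneme (phonemes so far: 5)
Total phonemes: 5

5


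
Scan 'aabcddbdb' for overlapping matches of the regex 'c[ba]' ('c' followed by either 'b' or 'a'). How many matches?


Pattern: c[ba] means 'c' followed by either 'b' or 'a'.
Scanning 'aabcddbdb' position-by-position:
  Pos 0: window 'aa' -> no
  Pos 1: window 'ab' -> no
  Pos 2: window 'bc' -> no
  Pos 3: window 'cd' -> no
  Pos 4: window 'dd' -> no
  Pos 5: window 'db' -> no
  Pos 6: window 'bd' -> no
  Pos 7: window 'db' -> no
  Pos 8: window 'b' -> no
Total matches: 0

0


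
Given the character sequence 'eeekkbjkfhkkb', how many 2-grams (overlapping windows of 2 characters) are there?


String 'eeekkbjkfhkkb' has length L = 13.
Number of overlapping n-grams = L - n + 1
Substituting: 13 - 2 + 1 = 12

12


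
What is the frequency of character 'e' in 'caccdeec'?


Scanning 'caccdeec' for 'e':
  Position 5: 'e' -> MATCH (count: 1)
  Position 6: 'e' -> MATCH (count: 2)
Total occurrences of 'e': 2

2


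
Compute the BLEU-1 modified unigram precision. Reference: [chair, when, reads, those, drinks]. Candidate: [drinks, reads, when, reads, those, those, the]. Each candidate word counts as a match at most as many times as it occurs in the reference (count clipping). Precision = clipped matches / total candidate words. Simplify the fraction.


Reference word counts: {'chair': 1, 'drinks': 1, 'reads': 1, 'those': 1, 'when': 1}
Checking each candidate word (with clipping):
  'drinks' -> in reference (ref count 1, used 1/1) -> match (matches: 1)
  'reads' -> in reference (ref count 1, used 1/1) -> match (matches: 2)
  'when' -> in reference (ref count 1, used 1/1) -> match (matches: 3)
  'reads' -> ref count 1 already used up (1/1) -> clipped, no match (matches: 3)
  'those' -> in reference (ref count 1, used 1/1) -> match (matches: 4)
  'those' -> ref count 1 already used up (1/1) -> clipped, no match (matches: 4)
  'the' -> not in reference -> no match (matches: 4)
Clipped matches: 4, Candidate length: 7
Precision = 4/7

4/7


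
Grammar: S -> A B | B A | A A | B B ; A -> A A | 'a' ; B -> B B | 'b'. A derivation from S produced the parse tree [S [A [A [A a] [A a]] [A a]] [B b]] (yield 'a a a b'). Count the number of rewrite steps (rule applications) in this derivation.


Every bracketed nonterminal node [X ...] in the tree is produced by exactly one rule application.
Reading the tree off as a leftmost derivation:
  Step 1: S  =>  A B   (applied S -> A B)
  Step 2: A B  =>  A A B   (applied A -> A A)
  Step 3: A A B  =>  A A A B   (applied A -> A A)
  Step 4: A A A B  =>  a A A B   (applied A -> a)
  Step 5: a A A B  =>  a a A B   (applied A -> a)
  Step 6: a a A B  =>  a a a B   (applied A -> a)
  Step 7: a a a B  =>  a a a b   (applied B -> b)
Final yield: a a a b
Total rewrite steps: 7

7


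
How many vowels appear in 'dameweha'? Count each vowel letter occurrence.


Scanning each character of 'dameweha':
  Position 1: 'd' -> consonant (running count: 0)
  Position 2: 'a' -> vowel (running count: 1)
  Position 3: 'm' -> consonant (running count: 1)
  Position 4: 'e' -> vowel (running count: 2)
  Position 5: 'w' -> consonant (running count: 2)
  Position 6: 'e' -> vowel (running count: 3)
  Position 7: 'h' -> consonant (running count: 3)
  Position 8: 'a' -> vowel (running count: 4)
Total vowels: 4

4


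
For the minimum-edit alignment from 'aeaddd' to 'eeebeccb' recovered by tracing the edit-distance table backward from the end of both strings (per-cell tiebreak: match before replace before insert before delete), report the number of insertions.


Edit distance = 7. Backtracking from cell (6, 8) with preference match > replace > insert > delete,
then listing the resulting alignment 'aeaddd' -> 'eeebeccb' left to right:
  Step 1: insert 'e' [insertion #1]
  Step 2: replace a->e
  Step 3: keep 'e'
  Step 4: insert 'b' [insertion #2]
  Step 5: replace a->e
  Step 6: replace d->c
  Step 7: replace d->c
  Step 8: replace d->b
Total insertions: 2

2


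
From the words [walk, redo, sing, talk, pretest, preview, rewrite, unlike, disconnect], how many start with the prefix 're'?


Checking each word for prefix 're':
  'walk' -> no (count: 0)
  'redo' -> YES, starts with 're' (count: 1)
  'sing' -> no (count: 1)
  'talk' -> no (count: 1)
  'pretest' -> no (count: 1)
  'preview' -> no (count: 1)
  'rewrite' -> YES, starts with 're' (count: 2)
  'unlike' -> no (count: 2)
  'disconnect' -> no (count: 2)
Total with prefix 're': 2

2


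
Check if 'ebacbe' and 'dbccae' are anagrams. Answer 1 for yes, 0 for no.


Sort characters of 'ebacbe': 'abbcee'
Sort characters of 'dbccae': 'abccde'
Sorted forms differ -> they are NOT anagrams
Result: 0

0


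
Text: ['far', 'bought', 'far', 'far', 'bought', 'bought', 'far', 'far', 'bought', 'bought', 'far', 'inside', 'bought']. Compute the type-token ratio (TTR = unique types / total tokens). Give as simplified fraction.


Tokens: 13
Unique types: ('bought', 'far', 'inside') = 3
TTR = 3/13
Already in lowest terms.

3/13


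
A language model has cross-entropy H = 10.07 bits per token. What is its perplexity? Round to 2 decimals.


Perplexity formula: PP = 2^H
H = 10.07
PP = 2^10.07
Decompose: 2^10.07 = 2^10 * 2^0.07
2^10 = 1024, 2^0.07 ~ 1.0497167
PP ~ 1024 * 1.0497167 = 1074.9099008
Rounded to 2 decimals: 1074.91

1074.91


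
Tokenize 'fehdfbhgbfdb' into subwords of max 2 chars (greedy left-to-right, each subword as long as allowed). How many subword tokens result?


'fehdfbhgbfdb' has 12 characters.
Chunking with max size 2:
  Chunk 1: 'fe' (positions 0-1)
  Chunk 2: 'hd' (positions 2-3)
  Chunk 3: 'fb' (positions 4-5)
  Chunk 4: 'hg' (positions 6-7)
  Chunk 5: 'bf' (positions 8-9)
  Chunk 6: 'db' (positions 10-11)
Total chunks: ceil(12 / 2) = 6

6


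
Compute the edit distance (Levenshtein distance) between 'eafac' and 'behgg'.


Building DP table for s1='eafac' (len 5) and s2='behgg' (len 5):
       b  e  h  g  g
    0  1  2  3  4  5
  e 1  1  1  2  3  4
  a 2  2  2  2  3  4
  f 3  3  3  3  3  4
  a 4  4  4  4  4  4
  c 5  5  5  5  5  5
Edit distance = dp[5][5] = 5

5


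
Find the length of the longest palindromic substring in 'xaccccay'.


Scanning 'xaccccay' for palindromic substrings.
Substring at positions 1-6: 'acccca'.
Check: reverse('acccca') = 'acccca' -> palindrome confirmed.
Neighbouring characters ('x' / 'y') break symmetry, so it cannot extend further.
No longer palindromic substring exists; longest length = 6

6


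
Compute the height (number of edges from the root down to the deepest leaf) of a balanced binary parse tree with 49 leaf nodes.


In a balanced binary tree with n leaves the deepest leaf is ceil(log2(n)) edges below the root.
log2(49) = 5.6147
ceil(5.6147) = 6
height (edges) = 6

6


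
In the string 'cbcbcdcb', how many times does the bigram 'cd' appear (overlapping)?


Scanning 'cbcbcdcb' for bigram 'cd':
  Position 0: 'cb' -> no
  Position 1: 'bc' -> no
  Position 2: 'cb' -> no
  Position 3: 'bc' -> no
  Position 4: 'cd' -> MATCH
  Position 5: 'dc' -> no
  Position 6: 'cb' -> no
Total matches: 1

1
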